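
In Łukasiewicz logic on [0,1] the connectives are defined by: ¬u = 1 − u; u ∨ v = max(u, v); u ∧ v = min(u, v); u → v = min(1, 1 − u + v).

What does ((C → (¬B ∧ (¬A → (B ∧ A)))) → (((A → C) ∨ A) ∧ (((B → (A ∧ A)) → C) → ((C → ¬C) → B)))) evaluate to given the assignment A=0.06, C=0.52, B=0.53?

¬B: Łukasiewicz ¬ gives 1 − 0.53 = 0.47
¬A: Łukasiewicz ¬ gives 1 − 0.06 = 0.94
(B ∧ A) = min(0.53, 0.06) = 0.06
(¬A → (B ∧ A)): min(1, 1 − 0.94 + 0.06) = 0.12
(¬B ∧ (¬A → (B ∧ A))) = min(0.47, 0.12) = 0.12
(C → (¬B ∧ (¬A → (B ∧ A)))): min(1, 1 − 0.52 + 0.12) = 0.6
(A → C): min(1, 1 − 0.06 + 0.52) = 1
((A → C) ∨ A) = max(1, 0.06) = 1
(A ∧ A) = min(0.06, 0.06) = 0.06
(B → (A ∧ A)): min(1, 1 − 0.53 + 0.06) = 0.53
((B → (A ∧ A)) → C): min(1, 1 − 0.53 + 0.52) = 0.99
¬C: Łukasiewicz ¬ gives 1 − 0.52 = 0.48
(C → ¬C): min(1, 1 − 0.52 + 0.48) = 0.96
((C → ¬C) → B): min(1, 1 − 0.96 + 0.53) = 0.57
(((B → (A ∧ A)) → C) → ((C → ¬C) → B)): min(1, 1 − 0.99 + 0.57) = 0.58
(((A → C) ∨ A) ∧ (((B → (A ∧ A)) → C) → ((C → ¬C) → B))) = min(1, 0.58) = 0.58
((C → (¬B ∧ (¬A → (B ∧ A)))) → (((A → C) ∨ A) ∧ (((B → (A ∧ A)) → C) → ((C → ¬C) → B)))): min(1, 1 − 0.6 + 0.58) = 0.98

0.98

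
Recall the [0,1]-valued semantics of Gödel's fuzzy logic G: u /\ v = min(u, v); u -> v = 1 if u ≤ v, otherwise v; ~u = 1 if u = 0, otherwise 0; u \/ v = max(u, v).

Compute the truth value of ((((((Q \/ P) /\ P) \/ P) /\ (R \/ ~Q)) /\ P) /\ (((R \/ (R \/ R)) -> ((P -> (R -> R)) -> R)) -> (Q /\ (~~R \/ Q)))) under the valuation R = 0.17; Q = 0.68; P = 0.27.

0.17

(Q \/ P) = max(0.68, 0.27) = 0.68
((Q \/ P) /\ P) = min(0.68, 0.27) = 0.27
(((Q \/ P) /\ P) \/ P) = max(0.27, 0.27) = 0.27
~Q: Gödel ¬ of 0.68 = 0 (operand ≠ 0)
(R \/ ~Q) = max(0.17, 0) = 0.17
((((Q \/ P) /\ P) \/ P) /\ (R \/ ~Q)) = min(0.27, 0.17) = 0.17
(((((Q \/ P) /\ P) \/ P) /\ (R \/ ~Q)) /\ P) = min(0.17, 0.27) = 0.17
(R \/ R) = max(0.17, 0.17) = 0.17
(R \/ (R \/ R)) = max(0.17, 0.17) = 0.17
(R -> R): 0.17 ≤ 0.17, so result = 1
(P -> (R -> R)): 0.27 ≤ 1, so result = 1
((P -> (R -> R)) -> R): 1 > 0.17, so result = 0.17
((R \/ (R \/ R)) -> ((P -> (R -> R)) -> R)): 0.17 ≤ 0.17, so result = 1
~R: Gödel ¬ of 0.17 = 0 (operand ≠ 0)
~~R: Gödel ¬ of 0 = 1 (operand is 0)
(~~R \/ Q) = max(1, 0.68) = 1
(Q /\ (~~R \/ Q)) = min(0.68, 1) = 0.68
(((R \/ (R \/ R)) -> ((P -> (R -> R)) -> R)) -> (Q /\ (~~R \/ Q))): 1 > 0.68, so result = 0.68
((((((Q \/ P) /\ P) \/ P) /\ (R \/ ~Q)) /\ P) /\ (((R \/ (R \/ R)) -> ((P -> (R -> R)) -> R)) -> (Q /\ (~~R \/ Q)))) = min(0.17, 0.68) = 0.17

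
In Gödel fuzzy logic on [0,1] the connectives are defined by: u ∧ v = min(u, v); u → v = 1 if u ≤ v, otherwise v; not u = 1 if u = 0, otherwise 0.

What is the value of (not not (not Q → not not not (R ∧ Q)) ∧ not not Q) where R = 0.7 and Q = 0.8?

not Q: Gödel ¬ of 0.8 = 0 (operand ≠ 0)
(R ∧ Q) = min(0.7, 0.8) = 0.7
not (R ∧ Q): Gödel ¬ of 0.7 = 0 (operand ≠ 0)
not not (R ∧ Q): Gödel ¬ of 0 = 1 (operand is 0)
not not not (R ∧ Q): Gödel ¬ of 1 = 0 (operand ≠ 0)
(not Q → not not not (R ∧ Q)): 0 ≤ 0, so result = 1
not (not Q → not not not (R ∧ Q)): Gödel ¬ of 1 = 0 (operand ≠ 0)
not not (not Q → not not not (R ∧ Q)): Gödel ¬ of 0 = 1 (operand is 0)
not Q: Gödel ¬ of 0.8 = 0 (operand ≠ 0)
not not Q: Gödel ¬ of 0 = 1 (operand is 0)
(not not (not Q → not not not (R ∧ Q)) ∧ not not Q) = min(1, 1) = 1

1.00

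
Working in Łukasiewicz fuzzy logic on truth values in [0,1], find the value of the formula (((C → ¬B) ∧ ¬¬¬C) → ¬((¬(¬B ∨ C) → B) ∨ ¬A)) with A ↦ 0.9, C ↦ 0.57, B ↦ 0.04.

0.57

¬B: Łukasiewicz ¬ gives 1 − 0.04 = 0.96
(C → ¬B): min(1, 1 − 0.57 + 0.96) = 1
¬C: Łukasiewicz ¬ gives 1 − 0.57 = 0.43
¬¬C: Łukasiewicz ¬ gives 1 − 0.43 = 0.57
¬¬¬C: Łukasiewicz ¬ gives 1 − 0.57 = 0.43
((C → ¬B) ∧ ¬¬¬C) = min(1, 0.43) = 0.43
¬B: Łukasiewicz ¬ gives 1 − 0.04 = 0.96
(¬B ∨ C) = max(0.96, 0.57) = 0.96
¬(¬B ∨ C): Łukasiewicz ¬ gives 1 − 0.96 = 0.04
(¬(¬B ∨ C) → B): min(1, 1 − 0.04 + 0.04) = 1
¬A: Łukasiewicz ¬ gives 1 − 0.9 = 0.1
((¬(¬B ∨ C) → B) ∨ ¬A) = max(1, 0.1) = 1
¬((¬(¬B ∨ C) → B) ∨ ¬A): Łukasiewicz ¬ gives 1 − 1 = 0
(((C → ¬B) ∧ ¬¬¬C) → ¬((¬(¬B ∨ C) → B) ∨ ¬A)): min(1, 1 − 0.43 + 0) = 0.57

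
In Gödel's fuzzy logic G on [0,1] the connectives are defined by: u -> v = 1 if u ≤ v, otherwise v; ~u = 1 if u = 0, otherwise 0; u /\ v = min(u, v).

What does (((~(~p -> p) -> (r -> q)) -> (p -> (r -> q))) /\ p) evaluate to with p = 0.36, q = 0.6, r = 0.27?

0.36

~p: Gödel ¬ of 0.36 = 0 (operand ≠ 0)
(~p -> p): 0 ≤ 0.36, so result = 1
~(~p -> p): Gödel ¬ of 1 = 0 (operand ≠ 0)
(r -> q): 0.27 ≤ 0.6, so result = 1
(~(~p -> p) -> (r -> q)): 0 ≤ 1, so result = 1
(r -> q): 0.27 ≤ 0.6, so result = 1
(p -> (r -> q)): 0.36 ≤ 1, so result = 1
((~(~p -> p) -> (r -> q)) -> (p -> (r -> q))): 1 ≤ 1, so result = 1
(((~(~p -> p) -> (r -> q)) -> (p -> (r -> q))) /\ p) = min(1, 0.36) = 0.36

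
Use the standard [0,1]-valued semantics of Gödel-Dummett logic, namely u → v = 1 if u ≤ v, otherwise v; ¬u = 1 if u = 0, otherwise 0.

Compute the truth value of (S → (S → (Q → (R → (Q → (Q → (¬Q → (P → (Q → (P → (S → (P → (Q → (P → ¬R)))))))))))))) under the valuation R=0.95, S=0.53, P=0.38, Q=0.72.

1.00

¬Q: Gödel ¬ of 0.72 = 0 (operand ≠ 0)
¬R: Gödel ¬ of 0.95 = 0 (operand ≠ 0)
(P → ¬R): 0.38 > 0, so result = 0
(Q → (P → ¬R)): 0.72 > 0, so result = 0
(P → (Q → (P → ¬R))): 0.38 > 0, so result = 0
(S → (P → (Q → (P → ¬R)))): 0.53 > 0, so result = 0
(P → (S → (P → (Q → (P → ¬R))))): 0.38 > 0, so result = 0
(Q → (P → (S → (P → (Q → (P → ¬R)))))): 0.72 > 0, so result = 0
(P → (Q → (P → (S → (P → (Q → (P → ¬R))))))): 0.38 > 0, so result = 0
(¬Q → (P → (Q → (P → (S → (P → (Q → (P → ¬R)))))))): 0 ≤ 0, so result = 1
(Q → (¬Q → (P → (Q → (P → (S → (P → (Q → (P → ¬R))))))))): 0.72 ≤ 1, so result = 1
(Q → (Q → (¬Q → (P → (Q → (P → (S → (P → (Q → (P → ¬R)))))))))): 0.72 ≤ 1, so result = 1
(R → (Q → (Q → (¬Q → (P → (Q → (P → (S → (P → (Q → (P → ¬R))))))))))): 0.95 ≤ 1, so result = 1
(Q → (R → (Q → (Q → (¬Q → (P → (Q → (P → (S → (P → (Q → (P → ¬R)))))))))))): 0.72 ≤ 1, so result = 1
(S → (Q → (R → (Q → (Q → (¬Q → (P → (Q → (P → (S → (P → (Q → (P → ¬R))))))))))))): 0.53 ≤ 1, so result = 1
(S → (S → (Q → (R → (Q → (Q → (¬Q → (P → (Q → (P → (S → (P → (Q → (P → ¬R)))))))))))))): 0.53 ≤ 1, so result = 1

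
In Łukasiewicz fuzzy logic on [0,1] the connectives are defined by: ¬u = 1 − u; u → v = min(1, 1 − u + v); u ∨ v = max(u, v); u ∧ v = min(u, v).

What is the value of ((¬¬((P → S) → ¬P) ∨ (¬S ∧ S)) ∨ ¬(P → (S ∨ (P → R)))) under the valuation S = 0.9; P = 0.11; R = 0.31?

(P → S): min(1, 1 − 0.11 + 0.9) = 1
¬P: Łukasiewicz ¬ gives 1 − 0.11 = 0.89
((P → S) → ¬P): min(1, 1 − 1 + 0.89) = 0.89
¬((P → S) → ¬P): Łukasiewicz ¬ gives 1 − 0.89 = 0.11
¬¬((P → S) → ¬P): Łukasiewicz ¬ gives 1 − 0.11 = 0.89
¬S: Łukasiewicz ¬ gives 1 − 0.9 = 0.1
(¬S ∧ S) = min(0.1, 0.9) = 0.1
(¬¬((P → S) → ¬P) ∨ (¬S ∧ S)) = max(0.89, 0.1) = 0.89
(P → R): min(1, 1 − 0.11 + 0.31) = 1
(S ∨ (P → R)) = max(0.9, 1) = 1
(P → (S ∨ (P → R))): min(1, 1 − 0.11 + 1) = 1
¬(P → (S ∨ (P → R))): Łukasiewicz ¬ gives 1 − 1 = 0
((¬¬((P → S) → ¬P) ∨ (¬S ∧ S)) ∨ ¬(P → (S ∨ (P → R)))) = max(0.89, 0) = 0.89

0.89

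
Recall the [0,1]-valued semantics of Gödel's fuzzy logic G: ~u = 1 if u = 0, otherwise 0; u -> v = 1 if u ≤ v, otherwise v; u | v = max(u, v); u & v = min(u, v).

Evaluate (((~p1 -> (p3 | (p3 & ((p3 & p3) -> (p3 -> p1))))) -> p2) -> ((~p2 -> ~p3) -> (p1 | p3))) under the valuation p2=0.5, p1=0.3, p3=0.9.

~p1: Gödel ¬ of 0.3 = 0 (operand ≠ 0)
(p3 & p3) = min(0.9, 0.9) = 0.9
(p3 -> p1): 0.9 > 0.3, so result = 0.3
((p3 & p3) -> (p3 -> p1)): 0.9 > 0.3, so result = 0.3
(p3 & ((p3 & p3) -> (p3 -> p1))) = min(0.9, 0.3) = 0.3
(p3 | (p3 & ((p3 & p3) -> (p3 -> p1)))) = max(0.9, 0.3) = 0.9
(~p1 -> (p3 | (p3 & ((p3 & p3) -> (p3 -> p1))))): 0 ≤ 0.9, so result = 1
((~p1 -> (p3 | (p3 & ((p3 & p3) -> (p3 -> p1))))) -> p2): 1 > 0.5, so result = 0.5
~p2: Gödel ¬ of 0.5 = 0 (operand ≠ 0)
~p3: Gödel ¬ of 0.9 = 0 (operand ≠ 0)
(~p2 -> ~p3): 0 ≤ 0, so result = 1
(p1 | p3) = max(0.3, 0.9) = 0.9
((~p2 -> ~p3) -> (p1 | p3)): 1 > 0.9, so result = 0.9
(((~p1 -> (p3 | (p3 & ((p3 & p3) -> (p3 -> p1))))) -> p2) -> ((~p2 -> ~p3) -> (p1 | p3))): 0.5 ≤ 0.9, so result = 1

1.00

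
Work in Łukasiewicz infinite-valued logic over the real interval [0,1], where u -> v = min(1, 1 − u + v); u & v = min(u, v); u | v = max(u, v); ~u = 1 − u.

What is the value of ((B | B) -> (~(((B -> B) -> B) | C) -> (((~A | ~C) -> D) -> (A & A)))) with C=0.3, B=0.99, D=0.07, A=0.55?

1.00

(B | B) = max(0.99, 0.99) = 0.99
(B -> B): min(1, 1 − 0.99 + 0.99) = 1
((B -> B) -> B): min(1, 1 − 1 + 0.99) = 0.99
(((B -> B) -> B) | C) = max(0.99, 0.3) = 0.99
~(((B -> B) -> B) | C): Łukasiewicz ¬ gives 1 − 0.99 = 0.01
~A: Łukasiewicz ¬ gives 1 − 0.55 = 0.45
~C: Łukasiewicz ¬ gives 1 − 0.3 = 0.7
(~A | ~C) = max(0.45, 0.7) = 0.7
((~A | ~C) -> D): min(1, 1 − 0.7 + 0.07) = 0.37
(A & A) = min(0.55, 0.55) = 0.55
(((~A | ~C) -> D) -> (A & A)): min(1, 1 − 0.37 + 0.55) = 1
(~(((B -> B) -> B) | C) -> (((~A | ~C) -> D) -> (A & A))): min(1, 1 − 0.01 + 1) = 1
((B | B) -> (~(((B -> B) -> B) | C) -> (((~A | ~C) -> D) -> (A & A)))): min(1, 1 − 0.99 + 1) = 1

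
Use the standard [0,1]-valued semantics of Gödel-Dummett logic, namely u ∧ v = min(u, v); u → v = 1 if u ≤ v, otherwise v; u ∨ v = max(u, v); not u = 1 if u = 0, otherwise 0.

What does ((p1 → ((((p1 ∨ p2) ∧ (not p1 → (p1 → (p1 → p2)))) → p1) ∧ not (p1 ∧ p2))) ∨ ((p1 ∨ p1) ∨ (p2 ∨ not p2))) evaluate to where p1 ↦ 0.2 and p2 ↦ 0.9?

(p1 ∨ p2) = max(0.2, 0.9) = 0.9
not p1: Gödel ¬ of 0.2 = 0 (operand ≠ 0)
(p1 → p2): 0.2 ≤ 0.9, so result = 1
(p1 → (p1 → p2)): 0.2 ≤ 1, so result = 1
(not p1 → (p1 → (p1 → p2))): 0 ≤ 1, so result = 1
((p1 ∨ p2) ∧ (not p1 → (p1 → (p1 → p2)))) = min(0.9, 1) = 0.9
(((p1 ∨ p2) ∧ (not p1 → (p1 → (p1 → p2)))) → p1): 0.9 > 0.2, so result = 0.2
(p1 ∧ p2) = min(0.2, 0.9) = 0.2
not (p1 ∧ p2): Gödel ¬ of 0.2 = 0 (operand ≠ 0)
((((p1 ∨ p2) ∧ (not p1 → (p1 → (p1 → p2)))) → p1) ∧ not (p1 ∧ p2)) = min(0.2, 0) = 0
(p1 → ((((p1 ∨ p2) ∧ (not p1 → (p1 → (p1 → p2)))) → p1) ∧ not (p1 ∧ p2))): 0.2 > 0, so result = 0
(p1 ∨ p1) = max(0.2, 0.2) = 0.2
not p2: Gödel ¬ of 0.9 = 0 (operand ≠ 0)
(p2 ∨ not p2) = max(0.9, 0) = 0.9
((p1 ∨ p1) ∨ (p2 ∨ not p2)) = max(0.2, 0.9) = 0.9
((p1 → ((((p1 ∨ p2) ∧ (not p1 → (p1 → (p1 → p2)))) → p1) ∧ not (p1 ∧ p2))) ∨ ((p1 ∨ p1) ∨ (p2 ∨ not p2))) = max(0, 0.9) = 0.9

0.90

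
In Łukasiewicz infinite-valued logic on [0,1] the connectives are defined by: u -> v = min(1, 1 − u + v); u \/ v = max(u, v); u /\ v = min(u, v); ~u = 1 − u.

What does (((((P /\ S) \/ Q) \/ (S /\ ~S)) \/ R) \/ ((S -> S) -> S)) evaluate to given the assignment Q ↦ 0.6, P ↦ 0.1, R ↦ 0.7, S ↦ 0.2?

(P /\ S) = min(0.1, 0.2) = 0.1
((P /\ S) \/ Q) = max(0.1, 0.6) = 0.6
~S: Łukasiewicz ¬ gives 1 − 0.2 = 0.8
(S /\ ~S) = min(0.2, 0.8) = 0.2
(((P /\ S) \/ Q) \/ (S /\ ~S)) = max(0.6, 0.2) = 0.6
((((P /\ S) \/ Q) \/ (S /\ ~S)) \/ R) = max(0.6, 0.7) = 0.7
(S -> S): min(1, 1 − 0.2 + 0.2) = 1
((S -> S) -> S): min(1, 1 − 1 + 0.2) = 0.2
(((((P /\ S) \/ Q) \/ (S /\ ~S)) \/ R) \/ ((S -> S) -> S)) = max(0.7, 0.2) = 0.7

0.70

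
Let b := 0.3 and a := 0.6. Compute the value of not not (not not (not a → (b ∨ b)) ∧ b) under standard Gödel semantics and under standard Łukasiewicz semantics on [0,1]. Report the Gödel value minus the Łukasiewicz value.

0.70

Gödel evaluation:
  not a: Gödel ¬ of 0.6 = 0 (operand ≠ 0)
  (b ∨ b) = max(0.3, 0.3) = 0.3
  (not a → (b ∨ b)): 0 ≤ 0.3, so result = 1
  not (not a → (b ∨ b)): Gödel ¬ of 1 = 0 (operand ≠ 0)
  not not (not a → (b ∨ b)): Gödel ¬ of 0 = 1 (operand is 0)
  (not not (not a → (b ∨ b)) ∧ b) = min(1, 0.3) = 0.3
  not (not not (not a → (b ∨ b)) ∧ b): Gödel ¬ of 0.3 = 0 (operand ≠ 0)
  not not (not not (not a → (b ∨ b)) ∧ b): Gödel ¬ of 0 = 1 (operand is 0)
  Gödel value = 1
Łukasiewicz evaluation:
  not a: Łukasiewicz ¬ gives 1 − 0.6 = 0.4
  (b ∨ b) = max(0.3, 0.3) = 0.3
  (not a → (b ∨ b)): min(1, 1 − 0.4 + 0.3) = 0.9
  not (not a → (b ∨ b)): Łukasiewicz ¬ gives 1 − 0.9 = 0.1
  not not (not a → (b ∨ b)): Łukasiewicz ¬ gives 1 − 0.1 = 0.9
  (not not (not a → (b ∨ b)) ∧ b) = min(0.9, 0.3) = 0.3
  not (not not (not a → (b ∨ b)) ∧ b): Łukasiewicz ¬ gives 1 − 0.3 = 0.7
  not not (not not (not a → (b ∨ b)) ∧ b): Łukasiewicz ¬ gives 1 − 0.7 = 0.3
  Łukasiewicz value = 0.3
Difference: 1 − 0.3 = 0.70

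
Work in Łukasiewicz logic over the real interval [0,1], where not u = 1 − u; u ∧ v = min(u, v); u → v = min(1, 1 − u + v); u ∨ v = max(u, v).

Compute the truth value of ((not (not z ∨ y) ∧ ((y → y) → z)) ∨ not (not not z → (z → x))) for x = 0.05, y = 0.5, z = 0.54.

0.50

not z: Łukasiewicz ¬ gives 1 − 0.54 = 0.46
(not z ∨ y) = max(0.46, 0.5) = 0.5
not (not z ∨ y): Łukasiewicz ¬ gives 1 − 0.5 = 0.5
(y → y): min(1, 1 − 0.5 + 0.5) = 1
((y → y) → z): min(1, 1 − 1 + 0.54) = 0.54
(not (not z ∨ y) ∧ ((y → y) → z)) = min(0.5, 0.54) = 0.5
not z: Łukasiewicz ¬ gives 1 − 0.54 = 0.46
not not z: Łukasiewicz ¬ gives 1 − 0.46 = 0.54
(z → x): min(1, 1 − 0.54 + 0.05) = 0.51
(not not z → (z → x)): min(1, 1 − 0.54 + 0.51) = 0.97
not (not not z → (z → x)): Łukasiewicz ¬ gives 1 − 0.97 = 0.03
((not (not z ∨ y) ∧ ((y → y) → z)) ∨ not (not not z → (z → x))) = max(0.5, 0.03) = 0.5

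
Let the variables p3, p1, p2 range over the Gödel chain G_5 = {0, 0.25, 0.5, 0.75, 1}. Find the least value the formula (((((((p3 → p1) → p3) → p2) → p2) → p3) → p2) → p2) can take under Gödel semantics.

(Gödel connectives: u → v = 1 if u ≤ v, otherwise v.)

0.25

The minimum is attained at p3 = 0, p1 = 0, p2 = 0.25:
  (p3 → p1): 0 ≤ 0, so result = 1
  ((p3 → p1) → p3): 1 > 0, so result = 0
  (((p3 → p1) → p3) → p2): 0 ≤ 0.25, so result = 1
  ((((p3 → p1) → p3) → p2) → p2): 1 > 0.25, so result = 0.25
  (((((p3 → p1) → p3) → p2) → p2) → p3): 0.25 > 0, so result = 0
  ((((((p3 → p1) → p3) → p2) → p2) → p3) → p2): 0 ≤ 0.25, so result = 1
  (((((((p3 → p1) → p3) → p2) → p2) → p3) → p2) → p2): 1 > 0.25, so result = 0.25
Checking all 125 assignments confirms none give a value below 0.25.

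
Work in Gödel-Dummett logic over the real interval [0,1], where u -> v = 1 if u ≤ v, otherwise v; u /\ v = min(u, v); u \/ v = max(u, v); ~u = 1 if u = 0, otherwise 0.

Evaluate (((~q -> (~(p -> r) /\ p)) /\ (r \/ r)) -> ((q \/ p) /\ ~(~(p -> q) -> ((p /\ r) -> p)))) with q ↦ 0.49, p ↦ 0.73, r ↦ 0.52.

~q: Gödel ¬ of 0.49 = 0 (operand ≠ 0)
(p -> r): 0.73 > 0.52, so result = 0.52
~(p -> r): Gödel ¬ of 0.52 = 0 (operand ≠ 0)
(~(p -> r) /\ p) = min(0, 0.73) = 0
(~q -> (~(p -> r) /\ p)): 0 ≤ 0, so result = 1
(r \/ r) = max(0.52, 0.52) = 0.52
((~q -> (~(p -> r) /\ p)) /\ (r \/ r)) = min(1, 0.52) = 0.52
(q \/ p) = max(0.49, 0.73) = 0.73
(p -> q): 0.73 > 0.49, so result = 0.49
~(p -> q): Gödel ¬ of 0.49 = 0 (operand ≠ 0)
(p /\ r) = min(0.73, 0.52) = 0.52
((p /\ r) -> p): 0.52 ≤ 0.73, so result = 1
(~(p -> q) -> ((p /\ r) -> p)): 0 ≤ 1, so result = 1
~(~(p -> q) -> ((p /\ r) -> p)): Gödel ¬ of 1 = 0 (operand ≠ 0)
((q \/ p) /\ ~(~(p -> q) -> ((p /\ r) -> p))) = min(0.73, 0) = 0
(((~q -> (~(p -> r) /\ p)) /\ (r \/ r)) -> ((q \/ p) /\ ~(~(p -> q) -> ((p /\ r) -> p)))): 0.52 > 0, so result = 0

0.00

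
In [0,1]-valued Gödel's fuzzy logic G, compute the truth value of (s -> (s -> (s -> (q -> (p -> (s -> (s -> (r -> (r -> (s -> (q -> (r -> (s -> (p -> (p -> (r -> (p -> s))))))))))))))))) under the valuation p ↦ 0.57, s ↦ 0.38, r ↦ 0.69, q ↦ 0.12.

1.00

(p -> s): 0.57 > 0.38, so result = 0.38
(r -> (p -> s)): 0.69 > 0.38, so result = 0.38
(p -> (r -> (p -> s))): 0.57 > 0.38, so result = 0.38
(p -> (p -> (r -> (p -> s)))): 0.57 > 0.38, so result = 0.38
(s -> (p -> (p -> (r -> (p -> s))))): 0.38 ≤ 0.38, so result = 1
(r -> (s -> (p -> (p -> (r -> (p -> s)))))): 0.69 ≤ 1, so result = 1
(q -> (r -> (s -> (p -> (p -> (r -> (p -> s))))))): 0.12 ≤ 1, so result = 1
(s -> (q -> (r -> (s -> (p -> (p -> (r -> (p -> s)))))))): 0.38 ≤ 1, so result = 1
(r -> (s -> (q -> (r -> (s -> (p -> (p -> (r -> (p -> s))))))))): 0.69 ≤ 1, so result = 1
(r -> (r -> (s -> (q -> (r -> (s -> (p -> (p -> (r -> (p -> s)))))))))): 0.69 ≤ 1, so result = 1
(s -> (r -> (r -> (s -> (q -> (r -> (s -> (p -> (p -> (r -> (p -> s))))))))))): 0.38 ≤ 1, so result = 1
(s -> (s -> (r -> (r -> (s -> (q -> (r -> (s -> (p -> (p -> (r -> (p -> s)))))))))))): 0.38 ≤ 1, so result = 1
(p -> (s -> (s -> (r -> (r -> (s -> (q -> (r -> (s -> (p -> (p -> (r -> (p -> s))))))))))))): 0.57 ≤ 1, so result = 1
(q -> (p -> (s -> (s -> (r -> (r -> (s -> (q -> (r -> (s -> (p -> (p -> (r -> (p -> s)))))))))))))): 0.12 ≤ 1, so result = 1
(s -> (q -> (p -> (s -> (s -> (r -> (r -> (s -> (q -> (r -> (s -> (p -> (p -> (r -> (p -> s))))))))))))))): 0.38 ≤ 1, so result = 1
(s -> (s -> (q -> (p -> (s -> (s -> (r -> (r -> (s -> (q -> (r -> (s -> (p -> (p -> (r -> (p -> s)))))))))))))))): 0.38 ≤ 1, so result = 1
(s -> (s -> (s -> (q -> (p -> (s -> (s -> (r -> (r -> (s -> (q -> (r -> (s -> (p -> (p -> (r -> (p -> s))))))))))))))))): 0.38 ≤ 1, so result = 1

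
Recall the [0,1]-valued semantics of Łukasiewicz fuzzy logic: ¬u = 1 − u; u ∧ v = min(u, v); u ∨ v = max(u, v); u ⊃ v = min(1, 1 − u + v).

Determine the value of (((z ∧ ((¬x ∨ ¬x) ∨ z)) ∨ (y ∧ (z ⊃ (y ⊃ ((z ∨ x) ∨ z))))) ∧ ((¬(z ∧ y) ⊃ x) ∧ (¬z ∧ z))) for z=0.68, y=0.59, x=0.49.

0.32

¬x: Łukasiewicz ¬ gives 1 − 0.49 = 0.51
¬x: Łukasiewicz ¬ gives 1 − 0.49 = 0.51
(¬x ∨ ¬x) = max(0.51, 0.51) = 0.51
((¬x ∨ ¬x) ∨ z) = max(0.51, 0.68) = 0.68
(z ∧ ((¬x ∨ ¬x) ∨ z)) = min(0.68, 0.68) = 0.68
(z ∨ x) = max(0.68, 0.49) = 0.68
((z ∨ x) ∨ z) = max(0.68, 0.68) = 0.68
(y ⊃ ((z ∨ x) ∨ z)): min(1, 1 − 0.59 + 0.68) = 1
(z ⊃ (y ⊃ ((z ∨ x) ∨ z))): min(1, 1 − 0.68 + 1) = 1
(y ∧ (z ⊃ (y ⊃ ((z ∨ x) ∨ z)))) = min(0.59, 1) = 0.59
((z ∧ ((¬x ∨ ¬x) ∨ z)) ∨ (y ∧ (z ⊃ (y ⊃ ((z ∨ x) ∨ z))))) = max(0.68, 0.59) = 0.68
(z ∧ y) = min(0.68, 0.59) = 0.59
¬(z ∧ y): Łukasiewicz ¬ gives 1 − 0.59 = 0.41
(¬(z ∧ y) ⊃ x): min(1, 1 − 0.41 + 0.49) = 1
¬z: Łukasiewicz ¬ gives 1 − 0.68 = 0.32
(¬z ∧ z) = min(0.32, 0.68) = 0.32
((¬(z ∧ y) ⊃ x) ∧ (¬z ∧ z)) = min(1, 0.32) = 0.32
(((z ∧ ((¬x ∨ ¬x) ∨ z)) ∨ (y ∧ (z ⊃ (y ⊃ ((z ∨ x) ∨ z))))) ∧ ((¬(z ∧ y) ⊃ x) ∧ (¬z ∧ z))) = min(0.68, 0.32) = 0.32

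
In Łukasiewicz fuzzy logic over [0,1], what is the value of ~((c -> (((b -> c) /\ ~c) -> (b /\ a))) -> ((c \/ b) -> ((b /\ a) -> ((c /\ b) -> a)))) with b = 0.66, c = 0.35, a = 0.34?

0.00

(b -> c): min(1, 1 − 0.66 + 0.35) = 0.69
~c: Łukasiewicz ¬ gives 1 − 0.35 = 0.65
((b -> c) /\ ~c) = min(0.69, 0.65) = 0.65
(b /\ a) = min(0.66, 0.34) = 0.34
(((b -> c) /\ ~c) -> (b /\ a)): min(1, 1 − 0.65 + 0.34) = 0.69
(c -> (((b -> c) /\ ~c) -> (b /\ a))): min(1, 1 − 0.35 + 0.69) = 1
(c \/ b) = max(0.35, 0.66) = 0.66
(b /\ a) = min(0.66, 0.34) = 0.34
(c /\ b) = min(0.35, 0.66) = 0.35
((c /\ b) -> a): min(1, 1 − 0.35 + 0.34) = 0.99
((b /\ a) -> ((c /\ b) -> a)): min(1, 1 − 0.34 + 0.99) = 1
((c \/ b) -> ((b /\ a) -> ((c /\ b) -> a))): min(1, 1 − 0.66 + 1) = 1
((c -> (((b -> c) /\ ~c) -> (b /\ a))) -> ((c \/ b) -> ((b /\ a) -> ((c /\ b) -> a)))): min(1, 1 − 1 + 1) = 1
~((c -> (((b -> c) /\ ~c) -> (b /\ a))) -> ((c \/ b) -> ((b /\ a) -> ((c /\ b) -> a)))): Łukasiewicz ¬ gives 1 − 1 = 0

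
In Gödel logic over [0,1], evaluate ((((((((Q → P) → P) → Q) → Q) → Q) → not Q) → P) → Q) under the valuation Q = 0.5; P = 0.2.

(Q → P): 0.5 > 0.2, so result = 0.2
((Q → P) → P): 0.2 ≤ 0.2, so result = 1
(((Q → P) → P) → Q): 1 > 0.5, so result = 0.5
((((Q → P) → P) → Q) → Q): 0.5 ≤ 0.5, so result = 1
(((((Q → P) → P) → Q) → Q) → Q): 1 > 0.5, so result = 0.5
not Q: Gödel ¬ of 0.5 = 0 (operand ≠ 0)
((((((Q → P) → P) → Q) → Q) → Q) → not Q): 0.5 > 0, so result = 0
(((((((Q → P) → P) → Q) → Q) → Q) → not Q) → P): 0 ≤ 0.2, so result = 1
((((((((Q → P) → P) → Q) → Q) → Q) → not Q) → P) → Q): 1 > 0.5, so result = 0.5

0.50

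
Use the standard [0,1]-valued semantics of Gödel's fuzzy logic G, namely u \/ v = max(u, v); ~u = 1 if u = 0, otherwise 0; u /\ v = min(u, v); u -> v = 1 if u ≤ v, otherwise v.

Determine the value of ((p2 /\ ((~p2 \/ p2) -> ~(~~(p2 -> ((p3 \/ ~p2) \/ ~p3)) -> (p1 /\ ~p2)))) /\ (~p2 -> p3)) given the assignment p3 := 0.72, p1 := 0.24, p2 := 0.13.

0.13

~p2: Gödel ¬ of 0.13 = 0 (operand ≠ 0)
(~p2 \/ p2) = max(0, 0.13) = 0.13
~p2: Gödel ¬ of 0.13 = 0 (operand ≠ 0)
(p3 \/ ~p2) = max(0.72, 0) = 0.72
~p3: Gödel ¬ of 0.72 = 0 (operand ≠ 0)
((p3 \/ ~p2) \/ ~p3) = max(0.72, 0) = 0.72
(p2 -> ((p3 \/ ~p2) \/ ~p3)): 0.13 ≤ 0.72, so result = 1
~(p2 -> ((p3 \/ ~p2) \/ ~p3)): Gödel ¬ of 1 = 0 (operand ≠ 0)
~~(p2 -> ((p3 \/ ~p2) \/ ~p3)): Gödel ¬ of 0 = 1 (operand is 0)
~p2: Gödel ¬ of 0.13 = 0 (operand ≠ 0)
(p1 /\ ~p2) = min(0.24, 0) = 0
(~~(p2 -> ((p3 \/ ~p2) \/ ~p3)) -> (p1 /\ ~p2)): 1 > 0, so result = 0
~(~~(p2 -> ((p3 \/ ~p2) \/ ~p3)) -> (p1 /\ ~p2)): Gödel ¬ of 0 = 1 (operand is 0)
((~p2 \/ p2) -> ~(~~(p2 -> ((p3 \/ ~p2) \/ ~p3)) -> (p1 /\ ~p2))): 0.13 ≤ 1, so result = 1
(p2 /\ ((~p2 \/ p2) -> ~(~~(p2 -> ((p3 \/ ~p2) \/ ~p3)) -> (p1 /\ ~p2)))) = min(0.13, 1) = 0.13
~p2: Gödel ¬ of 0.13 = 0 (operand ≠ 0)
(~p2 -> p3): 0 ≤ 0.72, so result = 1
((p2 /\ ((~p2 \/ p2) -> ~(~~(p2 -> ((p3 \/ ~p2) \/ ~p3)) -> (p1 /\ ~p2)))) /\ (~p2 -> p3)) = min(0.13, 1) = 0.13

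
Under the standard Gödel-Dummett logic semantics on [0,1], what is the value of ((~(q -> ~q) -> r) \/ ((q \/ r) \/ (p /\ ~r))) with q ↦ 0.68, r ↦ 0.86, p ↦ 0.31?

~q: Gödel ¬ of 0.68 = 0 (operand ≠ 0)
(q -> ~q): 0.68 > 0, so result = 0
~(q -> ~q): Gödel ¬ of 0 = 1 (operand is 0)
(~(q -> ~q) -> r): 1 > 0.86, so result = 0.86
(q \/ r) = max(0.68, 0.86) = 0.86
~r: Gödel ¬ of 0.86 = 0 (operand ≠ 0)
(p /\ ~r) = min(0.31, 0) = 0
((q \/ r) \/ (p /\ ~r)) = max(0.86, 0) = 0.86
((~(q -> ~q) -> r) \/ ((q \/ r) \/ (p /\ ~r))) = max(0.86, 0.86) = 0.86

0.86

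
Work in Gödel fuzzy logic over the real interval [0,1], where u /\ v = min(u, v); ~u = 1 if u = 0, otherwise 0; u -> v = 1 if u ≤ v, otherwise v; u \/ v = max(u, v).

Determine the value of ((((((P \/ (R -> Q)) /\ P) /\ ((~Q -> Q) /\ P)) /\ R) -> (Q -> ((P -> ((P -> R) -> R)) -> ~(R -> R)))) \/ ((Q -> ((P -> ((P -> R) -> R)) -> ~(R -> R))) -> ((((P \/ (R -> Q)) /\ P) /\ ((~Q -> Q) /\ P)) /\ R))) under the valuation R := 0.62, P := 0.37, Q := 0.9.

(R -> Q): 0.62 ≤ 0.9, so result = 1
(P \/ (R -> Q)) = max(0.37, 1) = 1
((P \/ (R -> Q)) /\ P) = min(1, 0.37) = 0.37
~Q: Gödel ¬ of 0.9 = 0 (operand ≠ 0)
(~Q -> Q): 0 ≤ 0.9, so result = 1
((~Q -> Q) /\ P) = min(1, 0.37) = 0.37
(((P \/ (R -> Q)) /\ P) /\ ((~Q -> Q) /\ P)) = min(0.37, 0.37) = 0.37
((((P \/ (R -> Q)) /\ P) /\ ((~Q -> Q) /\ P)) /\ R) = min(0.37, 0.62) = 0.37
(P -> R): 0.37 ≤ 0.62, so result = 1
((P -> R) -> R): 1 > 0.62, so result = 0.62
(P -> ((P -> R) -> R)): 0.37 ≤ 0.62, so result = 1
(R -> R): 0.62 ≤ 0.62, so result = 1
~(R -> R): Gödel ¬ of 1 = 0 (operand ≠ 0)
((P -> ((P -> R) -> R)) -> ~(R -> R)): 1 > 0, so result = 0
(Q -> ((P -> ((P -> R) -> R)) -> ~(R -> R))): 0.9 > 0, so result = 0
(((((P \/ (R -> Q)) /\ P) /\ ((~Q -> Q) /\ P)) /\ R) -> (Q -> ((P -> ((P -> R) -> R)) -> ~(R -> R)))): 0.37 > 0, so result = 0
(P -> R): 0.37 ≤ 0.62, so result = 1
((P -> R) -> R): 1 > 0.62, so result = 0.62
(P -> ((P -> R) -> R)): 0.37 ≤ 0.62, so result = 1
(R -> R): 0.62 ≤ 0.62, so result = 1
~(R -> R): Gödel ¬ of 1 = 0 (operand ≠ 0)
((P -> ((P -> R) -> R)) -> ~(R -> R)): 1 > 0, so result = 0
(Q -> ((P -> ((P -> R) -> R)) -> ~(R -> R))): 0.9 > 0, so result = 0
(R -> Q): 0.62 ≤ 0.9, so result = 1
(P \/ (R -> Q)) = max(0.37, 1) = 1
((P \/ (R -> Q)) /\ P) = min(1, 0.37) = 0.37
~Q: Gödel ¬ of 0.9 = 0 (operand ≠ 0)
(~Q -> Q): 0 ≤ 0.9, so result = 1
((~Q -> Q) /\ P) = min(1, 0.37) = 0.37
(((P \/ (R -> Q)) /\ P) /\ ((~Q -> Q) /\ P)) = min(0.37, 0.37) = 0.37
((((P \/ (R -> Q)) /\ P) /\ ((~Q -> Q) /\ P)) /\ R) = min(0.37, 0.62) = 0.37
((Q -> ((P -> ((P -> R) -> R)) -> ~(R -> R))) -> ((((P \/ (R -> Q)) /\ P) /\ ((~Q -> Q) /\ P)) /\ R)): 0 ≤ 0.37, so result = 1
((((((P \/ (R -> Q)) /\ P) /\ ((~Q -> Q) /\ P)) /\ R) -> (Q -> ((P -> ((P -> R) -> R)) -> ~(R -> R)))) \/ ((Q -> ((P -> ((P -> R) -> R)) -> ~(R -> R))) -> ((((P \/ (R -> Q)) /\ P) /\ ((~Q -> Q) /\ P)) /\ R))) = max(0, 1) = 1

1.00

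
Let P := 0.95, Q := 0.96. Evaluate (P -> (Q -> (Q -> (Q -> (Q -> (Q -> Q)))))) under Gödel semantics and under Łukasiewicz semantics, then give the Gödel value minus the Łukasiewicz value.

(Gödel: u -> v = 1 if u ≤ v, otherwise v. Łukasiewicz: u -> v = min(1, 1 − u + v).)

0.00

Gödel evaluation:
  (Q -> Q): 0.96 ≤ 0.96, so result = 1
  (Q -> (Q -> Q)): 0.96 ≤ 1, so result = 1
  (Q -> (Q -> (Q -> Q))): 0.96 ≤ 1, so result = 1
  (Q -> (Q -> (Q -> (Q -> Q)))): 0.96 ≤ 1, so result = 1
  (Q -> (Q -> (Q -> (Q -> (Q -> Q))))): 0.96 ≤ 1, so result = 1
  (P -> (Q -> (Q -> (Q -> (Q -> (Q -> Q)))))): 0.95 ≤ 1, so result = 1
  Gödel value = 1
Łukasiewicz evaluation:
  (Q -> Q): min(1, 1 − 0.96 + 0.96) = 1
  (Q -> (Q -> Q)): min(1, 1 − 0.96 + 1) = 1
  (Q -> (Q -> (Q -> Q))): min(1, 1 − 0.96 + 1) = 1
  (Q -> (Q -> (Q -> (Q -> Q)))): min(1, 1 − 0.96 + 1) = 1
  (Q -> (Q -> (Q -> (Q -> (Q -> Q))))): min(1, 1 − 0.96 + 1) = 1
  (P -> (Q -> (Q -> (Q -> (Q -> (Q -> Q)))))): min(1, 1 − 0.95 + 1) = 1
  Łukasiewicz value = 1
Difference: 1 − 1 = 0.00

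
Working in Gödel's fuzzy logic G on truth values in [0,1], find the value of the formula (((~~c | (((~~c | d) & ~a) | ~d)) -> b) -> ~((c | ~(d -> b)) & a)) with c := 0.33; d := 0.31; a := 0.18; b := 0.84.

~c: Gödel ¬ of 0.33 = 0 (operand ≠ 0)
~~c: Gödel ¬ of 0 = 1 (operand is 0)
~c: Gödel ¬ of 0.33 = 0 (operand ≠ 0)
~~c: Gödel ¬ of 0 = 1 (operand is 0)
(~~c | d) = max(1, 0.31) = 1
~a: Gödel ¬ of 0.18 = 0 (operand ≠ 0)
((~~c | d) & ~a) = min(1, 0) = 0
~d: Gödel ¬ of 0.31 = 0 (operand ≠ 0)
(((~~c | d) & ~a) | ~d) = max(0, 0) = 0
(~~c | (((~~c | d) & ~a) | ~d)) = max(1, 0) = 1
((~~c | (((~~c | d) & ~a) | ~d)) -> b): 1 > 0.84, so result = 0.84
(d -> b): 0.31 ≤ 0.84, so result = 1
~(d -> b): Gödel ¬ of 1 = 0 (operand ≠ 0)
(c | ~(d -> b)) = max(0.33, 0) = 0.33
((c | ~(d -> b)) & a) = min(0.33, 0.18) = 0.18
~((c | ~(d -> b)) & a): Gödel ¬ of 0.18 = 0 (operand ≠ 0)
(((~~c | (((~~c | d) & ~a) | ~d)) -> b) -> ~((c | ~(d -> b)) & a)): 0.84 > 0, so result = 0

0.00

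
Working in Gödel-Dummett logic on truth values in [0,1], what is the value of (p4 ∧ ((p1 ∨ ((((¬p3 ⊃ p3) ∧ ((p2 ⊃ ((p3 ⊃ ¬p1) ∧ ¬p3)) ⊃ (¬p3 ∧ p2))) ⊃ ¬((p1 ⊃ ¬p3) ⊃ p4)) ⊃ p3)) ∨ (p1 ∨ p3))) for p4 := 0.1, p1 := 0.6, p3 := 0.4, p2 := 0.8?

0.10

¬p3: Gödel ¬ of 0.4 = 0 (operand ≠ 0)
(¬p3 ⊃ p3): 0 ≤ 0.4, so result = 1
¬p1: Gödel ¬ of 0.6 = 0 (operand ≠ 0)
(p3 ⊃ ¬p1): 0.4 > 0, so result = 0
¬p3: Gödel ¬ of 0.4 = 0 (operand ≠ 0)
((p3 ⊃ ¬p1) ∧ ¬p3) = min(0, 0) = 0
(p2 ⊃ ((p3 ⊃ ¬p1) ∧ ¬p3)): 0.8 > 0, so result = 0
¬p3: Gödel ¬ of 0.4 = 0 (operand ≠ 0)
(¬p3 ∧ p2) = min(0, 0.8) = 0
((p2 ⊃ ((p3 ⊃ ¬p1) ∧ ¬p3)) ⊃ (¬p3 ∧ p2)): 0 ≤ 0, so result = 1
((¬p3 ⊃ p3) ∧ ((p2 ⊃ ((p3 ⊃ ¬p1) ∧ ¬p3)) ⊃ (¬p3 ∧ p2))) = min(1, 1) = 1
¬p3: Gödel ¬ of 0.4 = 0 (operand ≠ 0)
(p1 ⊃ ¬p3): 0.6 > 0, so result = 0
((p1 ⊃ ¬p3) ⊃ p4): 0 ≤ 0.1, so result = 1
¬((p1 ⊃ ¬p3) ⊃ p4): Gödel ¬ of 1 = 0 (operand ≠ 0)
(((¬p3 ⊃ p3) ∧ ((p2 ⊃ ((p3 ⊃ ¬p1) ∧ ¬p3)) ⊃ (¬p3 ∧ p2))) ⊃ ¬((p1 ⊃ ¬p3) ⊃ p4)): 1 > 0, so result = 0
((((¬p3 ⊃ p3) ∧ ((p2 ⊃ ((p3 ⊃ ¬p1) ∧ ¬p3)) ⊃ (¬p3 ∧ p2))) ⊃ ¬((p1 ⊃ ¬p3) ⊃ p4)) ⊃ p3): 0 ≤ 0.4, so result = 1
(p1 ∨ ((((¬p3 ⊃ p3) ∧ ((p2 ⊃ ((p3 ⊃ ¬p1) ∧ ¬p3)) ⊃ (¬p3 ∧ p2))) ⊃ ¬((p1 ⊃ ¬p3) ⊃ p4)) ⊃ p3)) = max(0.6, 1) = 1
(p1 ∨ p3) = max(0.6, 0.4) = 0.6
((p1 ∨ ((((¬p3 ⊃ p3) ∧ ((p2 ⊃ ((p3 ⊃ ¬p1) ∧ ¬p3)) ⊃ (¬p3 ∧ p2))) ⊃ ¬((p1 ⊃ ¬p3) ⊃ p4)) ⊃ p3)) ∨ (p1 ∨ p3)) = max(1, 0.6) = 1
(p4 ∧ ((p1 ∨ ((((¬p3 ⊃ p3) ∧ ((p2 ⊃ ((p3 ⊃ ¬p1) ∧ ¬p3)) ⊃ (¬p3 ∧ p2))) ⊃ ¬((p1 ⊃ ¬p3) ⊃ p4)) ⊃ p3)) ∨ (p1 ∨ p3))) = min(0.1, 1) = 0.1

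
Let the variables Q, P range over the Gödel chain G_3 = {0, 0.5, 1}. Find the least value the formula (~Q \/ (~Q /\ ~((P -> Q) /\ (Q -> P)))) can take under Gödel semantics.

0.00

The minimum is attained at Q = 0.5, P = 0:
  ~Q: Gödel ¬ of 0.5 = 0 (operand ≠ 0)
  ~Q: Gödel ¬ of 0.5 = 0 (operand ≠ 0)
  (P -> Q): 0 ≤ 0.5, so result = 1
  (Q -> P): 0.5 > 0, so result = 0
  ((P -> Q) /\ (Q -> P)) = min(1, 0) = 0
  ~((P -> Q) /\ (Q -> P)): Gödel ¬ of 0 = 1 (operand is 0)
  (~Q /\ ~((P -> Q) /\ (Q -> P))) = min(0, 1) = 0
  (~Q \/ (~Q /\ ~((P -> Q) /\ (Q -> P)))) = max(0, 0) = 0
Checking all 9 assignments confirms none give a value below 0.00.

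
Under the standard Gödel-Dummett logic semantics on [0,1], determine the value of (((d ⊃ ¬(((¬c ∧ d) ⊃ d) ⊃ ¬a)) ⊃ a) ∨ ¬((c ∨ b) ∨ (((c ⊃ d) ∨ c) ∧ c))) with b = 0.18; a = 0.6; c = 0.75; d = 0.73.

0.60

¬c: Gödel ¬ of 0.75 = 0 (operand ≠ 0)
(¬c ∧ d) = min(0, 0.73) = 0
((¬c ∧ d) ⊃ d): 0 ≤ 0.73, so result = 1
¬a: Gödel ¬ of 0.6 = 0 (operand ≠ 0)
(((¬c ∧ d) ⊃ d) ⊃ ¬a): 1 > 0, so result = 0
¬(((¬c ∧ d) ⊃ d) ⊃ ¬a): Gödel ¬ of 0 = 1 (operand is 0)
(d ⊃ ¬(((¬c ∧ d) ⊃ d) ⊃ ¬a)): 0.73 ≤ 1, so result = 1
((d ⊃ ¬(((¬c ∧ d) ⊃ d) ⊃ ¬a)) ⊃ a): 1 > 0.6, so result = 0.6
(c ∨ b) = max(0.75, 0.18) = 0.75
(c ⊃ d): 0.75 > 0.73, so result = 0.73
((c ⊃ d) ∨ c) = max(0.73, 0.75) = 0.75
(((c ⊃ d) ∨ c) ∧ c) = min(0.75, 0.75) = 0.75
((c ∨ b) ∨ (((c ⊃ d) ∨ c) ∧ c)) = max(0.75, 0.75) = 0.75
¬((c ∨ b) ∨ (((c ⊃ d) ∨ c) ∧ c)): Gödel ¬ of 0.75 = 0 (operand ≠ 0)
(((d ⊃ ¬(((¬c ∧ d) ⊃ d) ⊃ ¬a)) ⊃ a) ∨ ¬((c ∨ b) ∨ (((c ⊃ d) ∨ c) ∧ c))) = max(0.6, 0) = 0.6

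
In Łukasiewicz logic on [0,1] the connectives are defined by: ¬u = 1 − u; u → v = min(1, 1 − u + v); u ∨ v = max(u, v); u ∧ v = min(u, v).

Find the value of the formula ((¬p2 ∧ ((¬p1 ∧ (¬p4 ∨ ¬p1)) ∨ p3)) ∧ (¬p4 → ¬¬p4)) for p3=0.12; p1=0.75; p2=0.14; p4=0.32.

¬p2: Łukasiewicz ¬ gives 1 − 0.14 = 0.86
¬p1: Łukasiewicz ¬ gives 1 − 0.75 = 0.25
¬p4: Łukasiewicz ¬ gives 1 − 0.32 = 0.68
¬p1: Łukasiewicz ¬ gives 1 − 0.75 = 0.25
(¬p4 ∨ ¬p1) = max(0.68, 0.25) = 0.68
(¬p1 ∧ (¬p4 ∨ ¬p1)) = min(0.25, 0.68) = 0.25
((¬p1 ∧ (¬p4 ∨ ¬p1)) ∨ p3) = max(0.25, 0.12) = 0.25
(¬p2 ∧ ((¬p1 ∧ (¬p4 ∨ ¬p1)) ∨ p3)) = min(0.86, 0.25) = 0.25
¬p4: Łukasiewicz ¬ gives 1 − 0.32 = 0.68
¬p4: Łukasiewicz ¬ gives 1 − 0.32 = 0.68
¬¬p4: Łukasiewicz ¬ gives 1 − 0.68 = 0.32
(¬p4 → ¬¬p4): min(1, 1 − 0.68 + 0.32) = 0.64
((¬p2 ∧ ((¬p1 ∧ (¬p4 ∨ ¬p1)) ∨ p3)) ∧ (¬p4 → ¬¬p4)) = min(0.25, 0.64) = 0.25

0.25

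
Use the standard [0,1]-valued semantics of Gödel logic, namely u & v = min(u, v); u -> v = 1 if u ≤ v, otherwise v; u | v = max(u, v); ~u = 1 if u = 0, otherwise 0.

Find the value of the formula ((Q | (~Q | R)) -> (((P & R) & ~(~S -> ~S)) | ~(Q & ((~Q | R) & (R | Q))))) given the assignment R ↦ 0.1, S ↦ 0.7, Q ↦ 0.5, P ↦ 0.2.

~Q: Gödel ¬ of 0.5 = 0 (operand ≠ 0)
(~Q | R) = max(0, 0.1) = 0.1
(Q | (~Q | R)) = max(0.5, 0.1) = 0.5
(P & R) = min(0.2, 0.1) = 0.1
~S: Gödel ¬ of 0.7 = 0 (operand ≠ 0)
~S: Gödel ¬ of 0.7 = 0 (operand ≠ 0)
(~S -> ~S): 0 ≤ 0, so result = 1
~(~S -> ~S): Gödel ¬ of 1 = 0 (operand ≠ 0)
((P & R) & ~(~S -> ~S)) = min(0.1, 0) = 0
~Q: Gödel ¬ of 0.5 = 0 (operand ≠ 0)
(~Q | R) = max(0, 0.1) = 0.1
(R | Q) = max(0.1, 0.5) = 0.5
((~Q | R) & (R | Q)) = min(0.1, 0.5) = 0.1
(Q & ((~Q | R) & (R | Q))) = min(0.5, 0.1) = 0.1
~(Q & ((~Q | R) & (R | Q))): Gödel ¬ of 0.1 = 0 (operand ≠ 0)
(((P & R) & ~(~S -> ~S)) | ~(Q & ((~Q | R) & (R | Q)))) = max(0, 0) = 0
((Q | (~Q | R)) -> (((P & R) & ~(~S -> ~S)) | ~(Q & ((~Q | R) & (R | Q))))): 0.5 > 0, so result = 0

0.00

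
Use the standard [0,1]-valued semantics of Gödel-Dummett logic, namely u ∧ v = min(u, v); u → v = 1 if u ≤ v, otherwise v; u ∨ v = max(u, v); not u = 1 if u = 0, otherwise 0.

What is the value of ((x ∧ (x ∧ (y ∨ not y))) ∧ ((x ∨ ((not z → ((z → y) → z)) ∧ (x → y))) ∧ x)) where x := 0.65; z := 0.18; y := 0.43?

0.43

not y: Gödel ¬ of 0.43 = 0 (operand ≠ 0)
(y ∨ not y) = max(0.43, 0) = 0.43
(x ∧ (y ∨ not y)) = min(0.65, 0.43) = 0.43
(x ∧ (x ∧ (y ∨ not y))) = min(0.65, 0.43) = 0.43
not z: Gödel ¬ of 0.18 = 0 (operand ≠ 0)
(z → y): 0.18 ≤ 0.43, so result = 1
((z → y) → z): 1 > 0.18, so result = 0.18
(not z → ((z → y) → z)): 0 ≤ 0.18, so result = 1
(x → y): 0.65 > 0.43, so result = 0.43
((not z → ((z → y) → z)) ∧ (x → y)) = min(1, 0.43) = 0.43
(x ∨ ((not z → ((z → y) → z)) ∧ (x → y))) = max(0.65, 0.43) = 0.65
((x ∨ ((not z → ((z → y) → z)) ∧ (x → y))) ∧ x) = min(0.65, 0.65) = 0.65
((x ∧ (x ∧ (y ∨ not y))) ∧ ((x ∨ ((not z → ((z → y) → z)) ∧ (x → y))) ∧ x)) = min(0.43, 0.65) = 0.43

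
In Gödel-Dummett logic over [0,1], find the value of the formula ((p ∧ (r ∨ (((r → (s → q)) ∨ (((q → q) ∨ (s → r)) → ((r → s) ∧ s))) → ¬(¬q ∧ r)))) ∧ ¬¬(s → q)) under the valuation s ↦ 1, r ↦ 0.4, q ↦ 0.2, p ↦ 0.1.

(s → q): 1 > 0.2, so result = 0.2
(r → (s → q)): 0.4 > 0.2, so result = 0.2
(q → q): 0.2 ≤ 0.2, so result = 1
(s → r): 1 > 0.4, so result = 0.4
((q → q) ∨ (s → r)) = max(1, 0.4) = 1
(r → s): 0.4 ≤ 1, so result = 1
((r → s) ∧ s) = min(1, 1) = 1
(((q → q) ∨ (s → r)) → ((r → s) ∧ s)): 1 ≤ 1, so result = 1
((r → (s → q)) ∨ (((q → q) ∨ (s → r)) → ((r → s) ∧ s))) = max(0.2, 1) = 1
¬q: Gödel ¬ of 0.2 = 0 (operand ≠ 0)
(¬q ∧ r) = min(0, 0.4) = 0
¬(¬q ∧ r): Gödel ¬ of 0 = 1 (operand is 0)
(((r → (s → q)) ∨ (((q → q) ∨ (s → r)) → ((r → s) ∧ s))) → ¬(¬q ∧ r)): 1 ≤ 1, so result = 1
(r ∨ (((r → (s → q)) ∨ (((q → q) ∨ (s → r)) → ((r → s) ∧ s))) → ¬(¬q ∧ r))) = max(0.4, 1) = 1
(p ∧ (r ∨ (((r → (s → q)) ∨ (((q → q) ∨ (s → r)) → ((r → s) ∧ s))) → ¬(¬q ∧ r)))) = min(0.1, 1) = 0.1
(s → q): 1 > 0.2, so result = 0.2
¬(s → q): Gödel ¬ of 0.2 = 0 (operand ≠ 0)
¬¬(s → q): Gödel ¬ of 0 = 1 (operand is 0)
((p ∧ (r ∨ (((r → (s → q)) ∨ (((q → q) ∨ (s → r)) → ((r → s) ∧ s))) → ¬(¬q ∧ r)))) ∧ ¬¬(s → q)) = min(0.1, 1) = 0.1

0.10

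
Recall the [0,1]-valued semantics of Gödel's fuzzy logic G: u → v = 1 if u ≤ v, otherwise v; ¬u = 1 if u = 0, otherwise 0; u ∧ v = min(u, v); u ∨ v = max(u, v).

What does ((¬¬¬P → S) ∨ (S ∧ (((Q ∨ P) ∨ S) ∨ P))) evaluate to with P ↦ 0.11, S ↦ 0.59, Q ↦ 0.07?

¬P: Gödel ¬ of 0.11 = 0 (operand ≠ 0)
¬¬P: Gödel ¬ of 0 = 1 (operand is 0)
¬¬¬P: Gödel ¬ of 1 = 0 (operand ≠ 0)
(¬¬¬P → S): 0 ≤ 0.59, so result = 1
(Q ∨ P) = max(0.07, 0.11) = 0.11
((Q ∨ P) ∨ S) = max(0.11, 0.59) = 0.59
(((Q ∨ P) ∨ S) ∨ P) = max(0.59, 0.11) = 0.59
(S ∧ (((Q ∨ P) ∨ S) ∨ P)) = min(0.59, 0.59) = 0.59
((¬¬¬P → S) ∨ (S ∧ (((Q ∨ P) ∨ S) ∨ P))) = max(1, 0.59) = 1

1.00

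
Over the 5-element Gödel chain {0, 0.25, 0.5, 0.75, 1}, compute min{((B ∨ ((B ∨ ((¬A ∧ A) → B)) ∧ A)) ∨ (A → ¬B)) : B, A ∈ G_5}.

The minimum is attained at B = 0.25, A = 0.25:
  ¬A: Gödel ¬ of 0.25 = 0 (operand ≠ 0)
  (¬A ∧ A) = min(0, 0.25) = 0
  ((¬A ∧ A) → B): 0 ≤ 0.25, so result = 1
  (B ∨ ((¬A ∧ A) → B)) = max(0.25, 1) = 1
  ((B ∨ ((¬A ∧ A) → B)) ∧ A) = min(1, 0.25) = 0.25
  (B ∨ ((B ∨ ((¬A ∧ A) → B)) ∧ A)) = max(0.25, 0.25) = 0.25
  ¬B: Gödel ¬ of 0.25 = 0 (operand ≠ 0)
  (A → ¬B): 0.25 > 0, so result = 0
  ((B ∨ ((B ∨ ((¬A ∧ A) → B)) ∧ A)) ∨ (A → ¬B)) = max(0.25, 0) = 0.25
Checking all 25 assignments confirms none give a value below 0.25.

0.25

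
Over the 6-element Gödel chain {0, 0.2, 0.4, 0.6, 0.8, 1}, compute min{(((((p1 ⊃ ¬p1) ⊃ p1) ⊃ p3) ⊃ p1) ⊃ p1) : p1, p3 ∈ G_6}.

0.20

The minimum is attained at p1 = 0.2, p3 = 0:
  ¬p1: Gödel ¬ of 0.2 = 0 (operand ≠ 0)
  (p1 ⊃ ¬p1): 0.2 > 0, so result = 0
  ((p1 ⊃ ¬p1) ⊃ p1): 0 ≤ 0.2, so result = 1
  (((p1 ⊃ ¬p1) ⊃ p1) ⊃ p3): 1 > 0, so result = 0
  ((((p1 ⊃ ¬p1) ⊃ p1) ⊃ p3) ⊃ p1): 0 ≤ 0.2, so result = 1
  (((((p1 ⊃ ¬p1) ⊃ p1) ⊃ p3) ⊃ p1) ⊃ p1): 1 > 0.2, so result = 0.2
Checking all 36 assignments confirms none give a value below 0.20.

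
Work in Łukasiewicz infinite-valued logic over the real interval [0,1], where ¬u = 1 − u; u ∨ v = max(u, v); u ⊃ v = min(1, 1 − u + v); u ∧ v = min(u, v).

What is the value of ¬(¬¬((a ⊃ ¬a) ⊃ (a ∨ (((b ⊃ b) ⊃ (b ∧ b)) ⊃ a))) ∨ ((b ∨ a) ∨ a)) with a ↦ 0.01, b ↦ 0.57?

0.43

¬a: Łukasiewicz ¬ gives 1 − 0.01 = 0.99
(a ⊃ ¬a): min(1, 1 − 0.01 + 0.99) = 1
(b ⊃ b): min(1, 1 − 0.57 + 0.57) = 1
(b ∧ b) = min(0.57, 0.57) = 0.57
((b ⊃ b) ⊃ (b ∧ b)): min(1, 1 − 1 + 0.57) = 0.57
(((b ⊃ b) ⊃ (b ∧ b)) ⊃ a): min(1, 1 − 0.57 + 0.01) = 0.44
(a ∨ (((b ⊃ b) ⊃ (b ∧ b)) ⊃ a)) = max(0.01, 0.44) = 0.44
((a ⊃ ¬a) ⊃ (a ∨ (((b ⊃ b) ⊃ (b ∧ b)) ⊃ a))): min(1, 1 − 1 + 0.44) = 0.44
¬((a ⊃ ¬a) ⊃ (a ∨ (((b ⊃ b) ⊃ (b ∧ b)) ⊃ a))): Łukasiewicz ¬ gives 1 − 0.44 = 0.56
¬¬((a ⊃ ¬a) ⊃ (a ∨ (((b ⊃ b) ⊃ (b ∧ b)) ⊃ a))): Łukasiewicz ¬ gives 1 − 0.56 = 0.44
(b ∨ a) = max(0.57, 0.01) = 0.57
((b ∨ a) ∨ a) = max(0.57, 0.01) = 0.57
(¬¬((a ⊃ ¬a) ⊃ (a ∨ (((b ⊃ b) ⊃ (b ∧ b)) ⊃ a))) ∨ ((b ∨ a) ∨ a)) = max(0.44, 0.57) = 0.57
¬(¬¬((a ⊃ ¬a) ⊃ (a ∨ (((b ⊃ b) ⊃ (b ∧ b)) ⊃ a))) ∨ ((b ∨ a) ∨ a)): Łukasiewicz ¬ gives 1 − 0.57 = 0.43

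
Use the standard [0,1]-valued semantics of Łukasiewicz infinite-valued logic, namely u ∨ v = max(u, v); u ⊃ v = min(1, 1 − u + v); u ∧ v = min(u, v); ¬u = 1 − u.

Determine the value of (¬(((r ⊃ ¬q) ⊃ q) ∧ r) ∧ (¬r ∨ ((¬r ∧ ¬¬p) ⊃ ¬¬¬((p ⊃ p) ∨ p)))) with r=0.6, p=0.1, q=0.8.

0.40

¬q: Łukasiewicz ¬ gives 1 − 0.8 = 0.2
(r ⊃ ¬q): min(1, 1 − 0.6 + 0.2) = 0.6
((r ⊃ ¬q) ⊃ q): min(1, 1 − 0.6 + 0.8) = 1
(((r ⊃ ¬q) ⊃ q) ∧ r) = min(1, 0.6) = 0.6
¬(((r ⊃ ¬q) ⊃ q) ∧ r): Łukasiewicz ¬ gives 1 − 0.6 = 0.4
¬r: Łukasiewicz ¬ gives 1 − 0.6 = 0.4
¬r: Łukasiewicz ¬ gives 1 − 0.6 = 0.4
¬p: Łukasiewicz ¬ gives 1 − 0.1 = 0.9
¬¬p: Łukasiewicz ¬ gives 1 − 0.9 = 0.1
(¬r ∧ ¬¬p) = min(0.4, 0.1) = 0.1
(p ⊃ p): min(1, 1 − 0.1 + 0.1) = 1
((p ⊃ p) ∨ p) = max(1, 0.1) = 1
¬((p ⊃ p) ∨ p): Łukasiewicz ¬ gives 1 − 1 = 0
¬¬((p ⊃ p) ∨ p): Łukasiewicz ¬ gives 1 − 0 = 1
¬¬¬((p ⊃ p) ∨ p): Łukasiewicz ¬ gives 1 − 1 = 0
((¬r ∧ ¬¬p) ⊃ ¬¬¬((p ⊃ p) ∨ p)): min(1, 1 − 0.1 + 0) = 0.9
(¬r ∨ ((¬r ∧ ¬¬p) ⊃ ¬¬¬((p ⊃ p) ∨ p))) = max(0.4, 0.9) = 0.9
(¬(((r ⊃ ¬q) ⊃ q) ∧ r) ∧ (¬r ∨ ((¬r ∧ ¬¬p) ⊃ ¬¬¬((p ⊃ p) ∨ p)))) = min(0.4, 0.9) = 0.4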